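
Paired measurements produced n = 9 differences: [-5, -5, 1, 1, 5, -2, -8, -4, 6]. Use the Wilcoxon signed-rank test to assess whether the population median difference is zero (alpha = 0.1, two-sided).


Step 1: Drop any zero differences (none here) and take |d_i|.
|d| = [5, 5, 1, 1, 5, 2, 8, 4, 6]
Step 2: Midrank |d_i| (ties get averaged ranks).
ranks: |5|->6, |5|->6, |1|->1.5, |1|->1.5, |5|->6, |2|->3, |8|->9, |4|->4, |6|->8
Step 3: Attach original signs; sum ranks with positive sign and with negative sign.
W+ = 1.5 + 1.5 + 6 + 8 = 17
W- = 6 + 6 + 3 + 9 + 4 = 28
(Check: W+ + W- = 45 should equal n(n+1)/2 = 45.)
Step 4: Test statistic W = min(W+, W-) = 17.
Step 5: Ties in |d|, so use the tie-corrected normal approximation.
        E[W] = n(n+1)/4 = 9*10/4 = 22.5.
        Tie groups: |d|=1 (t=2), |d|=5 (t=3); sum(t^3 - t) = 30.
        Var[W] = n(n+1)(2n+1)/24 - sum(t^3-t)/48 = 1710/24 - 30/48 = 70.625.
        z = (W - E[W]) / sqrt(Var[W]) = (17 - 22.5) / 8.4039 = -0.6545.
        Two-sided p = 2*Phi(z) = 0.512815.
Step 6: alpha = 0.1. fail to reject H0.

W+ = 17, W- = 28, W = min = 17, p = 0.512815, fail to reject H0.


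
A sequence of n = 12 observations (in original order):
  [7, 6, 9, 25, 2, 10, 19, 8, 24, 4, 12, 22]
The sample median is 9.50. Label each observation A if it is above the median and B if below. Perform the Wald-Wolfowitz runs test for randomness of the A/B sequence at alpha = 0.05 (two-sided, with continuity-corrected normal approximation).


Step 1: Compute median = 9.50; label A = above, B = below.
Labels in order: BBBABAABABAA  (n_A = 6, n_B = 6)
Step 2: Count runs R = 8.
Step 3: Under H0 (random ordering), E[R] = 2*n_A*n_B/(n_A+n_B) + 1 = 2*6*6/12 + 1 = 7.0000.
        Var[R] = 2*n_A*n_B*(2*n_A*n_B - n_A - n_B) / ((n_A+n_B)^2 * (n_A+n_B-1)) = 4320/1584 = 2.7273.
        SD[R] = 1.6514.
Step 4: Continuity-corrected z = (R - 0.5 - E[R]) / SD[R] = (8 - 0.5 - 7.0000) / 1.6514 = 0.3028.
Step 5: Two-sided p-value via normal approximation = 2*(1 - Phi(|z|)) = 0.762069.
Step 6: alpha = 0.05. fail to reject H0.

R = 8, z = 0.3028, p = 0.762069, fail to reject H0.


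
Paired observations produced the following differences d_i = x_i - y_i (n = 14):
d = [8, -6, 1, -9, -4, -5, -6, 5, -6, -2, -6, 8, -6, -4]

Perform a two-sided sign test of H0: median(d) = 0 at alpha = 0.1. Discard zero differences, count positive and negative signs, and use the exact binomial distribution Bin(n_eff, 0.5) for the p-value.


Step 1: Discard zero differences. Original n = 14; n_eff = number of nonzero differences = 14.
Nonzero differences (with sign): +8, -6, +1, -9, -4, -5, -6, +5, -6, -2, -6, +8, -6, -4
Step 2: Count signs: positive = 4, negative = 10.
Step 3: Under H0: P(positive) = 0.5, so the number of positives S ~ Bin(14, 0.5).
Step 4: Two-sided exact p-value = sum of Bin(14,0.5) probabilities at or below the observed probability = 0.179565.
Step 5: alpha = 0.1. fail to reject H0.

n_eff = 14, pos = 4, neg = 10, p = 0.179565, fail to reject H0.


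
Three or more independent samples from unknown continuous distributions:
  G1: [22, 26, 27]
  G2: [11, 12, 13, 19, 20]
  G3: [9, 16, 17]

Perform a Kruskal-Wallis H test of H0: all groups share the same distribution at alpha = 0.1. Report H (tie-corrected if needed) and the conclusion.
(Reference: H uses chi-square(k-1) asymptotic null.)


Step 1: Combine all N = 11 observations and assign midranks.
sorted (value, group, rank): (9,G3,1), (11,G2,2), (12,G2,3), (13,G2,4), (16,G3,5), (17,G3,6), (19,G2,7), (20,G2,8), (22,G1,9), (26,G1,10), (27,G1,11)
Step 2: Sum ranks within each group.
R_1 = 30 (n_1 = 3)
R_2 = 24 (n_2 = 5)
R_3 = 12 (n_3 = 3)
Step 3: H = 12/(N(N+1)) * sum(R_i^2/n_i) - 3(N+1)
     = 12/(11*12) * (30^2/3 + 24^2/5 + 12^2/3) - 3*12
     = 0.090909 * 463.2 - 36
     = 6.109091.
Step 4: No ties, so H is used without correction.
Step 5: Under H0, H ~ chi^2(2); p-value = 0.047144.
Step 6: alpha = 0.1. reject H0.

H = 6.1091, df = 2, p = 0.047144, reject H0.


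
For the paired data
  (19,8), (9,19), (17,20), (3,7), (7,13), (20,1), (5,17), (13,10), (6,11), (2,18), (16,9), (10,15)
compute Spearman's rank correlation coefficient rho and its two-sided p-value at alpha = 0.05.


Step 1: Rank x and y separately (midranks; no ties here).
rank(x): 19->11, 9->6, 17->10, 3->2, 7->5, 20->12, 5->3, 13->8, 6->4, 2->1, 16->9, 10->7
rank(y): 8->3, 19->11, 20->12, 7->2, 13->7, 1->1, 17->9, 10->5, 11->6, 18->10, 9->4, 15->8
Step 2: d_i = R_x(i) - R_y(i); compute d_i^2.
  (11-3)^2=64, (6-11)^2=25, (10-12)^2=4, (2-2)^2=0, (5-7)^2=4, (12-1)^2=121, (3-9)^2=36, (8-5)^2=9, (4-6)^2=4, (1-10)^2=81, (9-4)^2=25, (7-8)^2=1
sum(d^2) = 374.
Step 3: rho = 1 - 6*374 / (12*(12^2 - 1)) = 1 - 2244/1716 = -0.307692.
Step 4: Under H0, t = rho * sqrt((n-2)/(1-rho^2)) = -1.0226 ~ t(10).
Step 5: Two-sided p-value from the t-distribution with 10 df = 0.330589.
Step 6: alpha = 0.05. fail to reject H0.

rho = -0.3077, p = 0.330589, fail to reject H0 at alpha = 0.05.


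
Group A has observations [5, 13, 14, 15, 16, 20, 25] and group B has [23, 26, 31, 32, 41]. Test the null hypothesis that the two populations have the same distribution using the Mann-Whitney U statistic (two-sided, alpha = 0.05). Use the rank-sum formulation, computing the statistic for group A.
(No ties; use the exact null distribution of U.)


Step 1: Combine and sort all 12 observations; assign midranks.
sorted (value, group): (5,X), (13,X), (14,X), (15,X), (16,X), (20,X), (23,Y), (25,X), (26,Y), (31,Y), (32,Y), (41,Y)
ranks: 5->1, 13->2, 14->3, 15->4, 16->5, 20->6, 23->7, 25->8, 26->9, 31->10, 32->11, 41->12
Step 2: Rank sum for X: R1 = 1 + 2 + 3 + 4 + 5 + 6 + 8 = 29.
Step 3: U_X = R1 - n1(n1+1)/2 = 29 - 7*8/2 = 29 - 28 = 1.
       U_Y = n1*n2 - U_X = 35 - 1 = 34.
Step 4: No ties, so the exact null distribution of U (based on enumerating the C(12,7) = 792 equally likely rank assignments) gives the two-sided p-value.
Step 5: p-value = 0.005051; compare to alpha = 0.05. reject H0.

U_X = 1, p = 0.005051, reject H0 at alpha = 0.05.


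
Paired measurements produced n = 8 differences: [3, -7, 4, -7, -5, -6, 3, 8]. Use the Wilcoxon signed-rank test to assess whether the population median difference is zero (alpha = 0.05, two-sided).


Step 1: Drop any zero differences (none here) and take |d_i|.
|d| = [3, 7, 4, 7, 5, 6, 3, 8]
Step 2: Midrank |d_i| (ties get averaged ranks).
ranks: |3|->1.5, |7|->6.5, |4|->3, |7|->6.5, |5|->4, |6|->5, |3|->1.5, |8|->8
Step 3: Attach original signs; sum ranks with positive sign and with negative sign.
W+ = 1.5 + 3 + 1.5 + 8 = 14
W- = 6.5 + 6.5 + 4 + 5 = 22
(Check: W+ + W- = 36 should equal n(n+1)/2 = 36.)
Step 4: Test statistic W = min(W+, W-) = 14.
Step 5: Ties in |d|, so use the tie-corrected normal approximation.
        E[W] = n(n+1)/4 = 8*9/4 = 18.
        Tie groups: |d|=3 (t=2), |d|=7 (t=2); sum(t^3 - t) = 12.
        Var[W] = n(n+1)(2n+1)/24 - sum(t^3-t)/48 = 1224/24 - 12/48 = 50.75.
        z = (W - E[W]) / sqrt(Var[W]) = (14 - 18) / 7.1239 = -0.5615.
        Two-sided p = 2*Phi(z) = 0.574464.
Step 6: alpha = 0.05. fail to reject H0.

W+ = 14, W- = 22, W = min = 14, p = 0.574464, fail to reject H0.


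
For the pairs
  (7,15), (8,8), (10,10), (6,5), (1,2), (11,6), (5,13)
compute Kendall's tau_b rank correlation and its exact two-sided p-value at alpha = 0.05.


Step 1: Enumerate the 21 unordered pairs (i,j) with i<j and classify each by sign(x_j-x_i) * sign(y_j-y_i).
  (1,2):dx=+1,dy=-7->D; (1,3):dx=+3,dy=-5->D; (1,4):dx=-1,dy=-10->C; (1,5):dx=-6,dy=-13->C
  (1,6):dx=+4,dy=-9->D; (1,7):dx=-2,dy=-2->C; (2,3):dx=+2,dy=+2->C; (2,4):dx=-2,dy=-3->C
  (2,5):dx=-7,dy=-6->C; (2,6):dx=+3,dy=-2->D; (2,7):dx=-3,dy=+5->D; (3,4):dx=-4,dy=-5->C
  (3,5):dx=-9,dy=-8->C; (3,6):dx=+1,dy=-4->D; (3,7):dx=-5,dy=+3->D; (4,5):dx=-5,dy=-3->C
  (4,6):dx=+5,dy=+1->C; (4,7):dx=-1,dy=+8->D; (5,6):dx=+10,dy=+4->C; (5,7):dx=+4,dy=+11->C
  (6,7):dx=-6,dy=+7->D
Step 2: C = 12, D = 9, total pairs = 21.
Step 3: tau = (C - D)/(n(n-1)/2) = (12 - 9)/21 = 0.142857.
Step 4: Exact two-sided p-value (enumerate n! = 5040 permutations of y under H0): p = 0.772619.
Step 5: alpha = 0.05. fail to reject H0.

tau_b = 0.1429 (C=12, D=9), p = 0.772619, fail to reject H0.


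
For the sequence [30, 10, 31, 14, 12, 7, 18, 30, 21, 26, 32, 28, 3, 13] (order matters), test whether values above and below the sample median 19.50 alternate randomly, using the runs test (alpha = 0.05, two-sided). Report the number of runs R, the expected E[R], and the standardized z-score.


Step 1: Compute median = 19.50; label A = above, B = below.
Labels in order: ABABBBBAAAAABB  (n_A = 7, n_B = 7)
Step 2: Count runs R = 6.
Step 3: Under H0 (random ordering), E[R] = 2*n_A*n_B/(n_A+n_B) + 1 = 2*7*7/14 + 1 = 8.0000.
        Var[R] = 2*n_A*n_B*(2*n_A*n_B - n_A - n_B) / ((n_A+n_B)^2 * (n_A+n_B-1)) = 8232/2548 = 3.2308.
        SD[R] = 1.7974.
Step 4: Continuity-corrected z = (R + 0.5 - E[R]) / SD[R] = (6 + 0.5 - 8.0000) / 1.7974 = -0.8345.
Step 5: Two-sided p-value via normal approximation = 2*(1 - Phi(|z|)) = 0.403986.
Step 6: alpha = 0.05. fail to reject H0.

R = 6, z = -0.8345, p = 0.403986, fail to reject H0.


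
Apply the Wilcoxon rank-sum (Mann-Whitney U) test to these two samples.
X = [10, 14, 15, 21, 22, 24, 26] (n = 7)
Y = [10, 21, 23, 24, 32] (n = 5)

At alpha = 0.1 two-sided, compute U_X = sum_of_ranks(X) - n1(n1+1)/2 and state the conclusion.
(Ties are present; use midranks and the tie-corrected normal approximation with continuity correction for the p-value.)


Step 1: Combine and sort all 12 observations; assign midranks.
sorted (value, group): (10,X), (10,Y), (14,X), (15,X), (21,X), (21,Y), (22,X), (23,Y), (24,X), (24,Y), (26,X), (32,Y)
ranks: 10->1.5, 10->1.5, 14->3, 15->4, 21->5.5, 21->5.5, 22->7, 23->8, 24->9.5, 24->9.5, 26->11, 32->12
Step 2: Rank sum for X: R1 = 1.5 + 3 + 4 + 5.5 + 7 + 9.5 + 11 = 41.5.
Step 3: U_X = R1 - n1(n1+1)/2 = 41.5 - 7*8/2 = 41.5 - 28 = 13.5.
       U_Y = n1*n2 - U_X = 35 - 13.5 = 21.5.
Step 4: Ties are present, so use the tie-corrected normal approximation (with continuity correction) for the p-value.
Step 5: p-value = 0.567726; compare to alpha = 0.1. fail to reject H0.

U_X = 13.5, p = 0.567726, fail to reject H0 at alpha = 0.1.


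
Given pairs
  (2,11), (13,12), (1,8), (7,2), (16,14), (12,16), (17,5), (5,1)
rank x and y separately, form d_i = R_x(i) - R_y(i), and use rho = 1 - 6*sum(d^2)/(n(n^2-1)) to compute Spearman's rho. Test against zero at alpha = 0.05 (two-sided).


Step 1: Rank x and y separately (midranks; no ties here).
rank(x): 2->2, 13->6, 1->1, 7->4, 16->7, 12->5, 17->8, 5->3
rank(y): 11->5, 12->6, 8->4, 2->2, 14->7, 16->8, 5->3, 1->1
Step 2: d_i = R_x(i) - R_y(i); compute d_i^2.
  (2-5)^2=9, (6-6)^2=0, (1-4)^2=9, (4-2)^2=4, (7-7)^2=0, (5-8)^2=9, (8-3)^2=25, (3-1)^2=4
sum(d^2) = 60.
Step 3: rho = 1 - 6*60 / (8*(8^2 - 1)) = 1 - 360/504 = 0.285714.
Step 4: Under H0, t = rho * sqrt((n-2)/(1-rho^2)) = 0.7303 ~ t(6).
Step 5: Two-sided p-value from the t-distribution with 6 df = 0.492726.
Step 6: alpha = 0.05. fail to reject H0.

rho = 0.2857, p = 0.492726, fail to reject H0 at alpha = 0.05.


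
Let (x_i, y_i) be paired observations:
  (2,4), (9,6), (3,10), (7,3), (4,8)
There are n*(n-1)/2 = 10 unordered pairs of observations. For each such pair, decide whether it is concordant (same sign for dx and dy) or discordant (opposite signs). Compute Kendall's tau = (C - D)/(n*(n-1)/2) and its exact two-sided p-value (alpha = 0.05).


Step 1: Enumerate the 10 unordered pairs (i,j) with i<j and classify each by sign(x_j-x_i) * sign(y_j-y_i).
  (1,2):dx=+7,dy=+2->C; (1,3):dx=+1,dy=+6->C; (1,4):dx=+5,dy=-1->D; (1,5):dx=+2,dy=+4->C
  (2,3):dx=-6,dy=+4->D; (2,4):dx=-2,dy=-3->C; (2,5):dx=-5,dy=+2->D; (3,4):dx=+4,dy=-7->D
  (3,5):dx=+1,dy=-2->D; (4,5):dx=-3,dy=+5->D
Step 2: C = 4, D = 6, total pairs = 10.
Step 3: tau = (C - D)/(n(n-1)/2) = (4 - 6)/10 = -0.200000.
Step 4: Exact two-sided p-value (enumerate n! = 120 permutations of y under H0): p = 0.816667.
Step 5: alpha = 0.05. fail to reject H0.

tau_b = -0.2000 (C=4, D=6), p = 0.816667, fail to reject H0.


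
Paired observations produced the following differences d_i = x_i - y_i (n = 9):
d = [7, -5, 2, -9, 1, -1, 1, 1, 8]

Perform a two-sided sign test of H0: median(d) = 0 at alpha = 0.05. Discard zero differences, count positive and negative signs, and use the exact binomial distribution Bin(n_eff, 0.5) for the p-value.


Step 1: Discard zero differences. Original n = 9; n_eff = number of nonzero differences = 9.
Nonzero differences (with sign): +7, -5, +2, -9, +1, -1, +1, +1, +8
Step 2: Count signs: positive = 6, negative = 3.
Step 3: Under H0: P(positive) = 0.5, so the number of positives S ~ Bin(9, 0.5).
Step 4: Two-sided exact p-value = sum of Bin(9,0.5) probabilities at or below the observed probability = 0.507812.
Step 5: alpha = 0.05. fail to reject H0.

n_eff = 9, pos = 6, neg = 3, p = 0.507812, fail to reject H0.


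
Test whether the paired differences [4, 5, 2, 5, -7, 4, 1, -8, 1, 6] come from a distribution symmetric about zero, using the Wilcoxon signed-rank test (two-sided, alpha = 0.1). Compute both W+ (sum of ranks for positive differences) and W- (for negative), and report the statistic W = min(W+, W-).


Step 1: Drop any zero differences (none here) and take |d_i|.
|d| = [4, 5, 2, 5, 7, 4, 1, 8, 1, 6]
Step 2: Midrank |d_i| (ties get averaged ranks).
ranks: |4|->4.5, |5|->6.5, |2|->3, |5|->6.5, |7|->9, |4|->4.5, |1|->1.5, |8|->10, |1|->1.5, |6|->8
Step 3: Attach original signs; sum ranks with positive sign and with negative sign.
W+ = 4.5 + 6.5 + 3 + 6.5 + 4.5 + 1.5 + 1.5 + 8 = 36
W- = 9 + 10 = 19
(Check: W+ + W- = 55 should equal n(n+1)/2 = 55.)
Step 4: Test statistic W = min(W+, W-) = 19.
Step 5: Ties in |d|, so use the tie-corrected normal approximation.
        E[W] = n(n+1)/4 = 10*11/4 = 27.5.
        Tie groups: |d|=1 (t=2), |d|=4 (t=2), |d|=5 (t=2); sum(t^3 - t) = 18.
        Var[W] = n(n+1)(2n+1)/24 - sum(t^3-t)/48 = 2310/24 - 18/48 = 95.875.
        z = (W - E[W]) / sqrt(Var[W]) = (19 - 27.5) / 9.7916 = -0.8681.
        Two-sided p = 2*Phi(z) = 0.385343.
Step 6: alpha = 0.1. fail to reject H0.

W+ = 36, W- = 19, W = min = 19, p = 0.385343, fail to reject H0.


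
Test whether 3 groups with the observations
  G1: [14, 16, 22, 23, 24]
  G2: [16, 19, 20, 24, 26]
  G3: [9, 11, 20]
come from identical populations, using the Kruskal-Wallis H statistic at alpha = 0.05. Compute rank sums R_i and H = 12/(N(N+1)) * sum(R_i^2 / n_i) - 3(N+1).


Step 1: Combine all N = 13 observations and assign midranks.
sorted (value, group, rank): (9,G3,1), (11,G3,2), (14,G1,3), (16,G1,4.5), (16,G2,4.5), (19,G2,6), (20,G2,7.5), (20,G3,7.5), (22,G1,9), (23,G1,10), (24,G1,11.5), (24,G2,11.5), (26,G2,13)
Step 2: Sum ranks within each group.
R_1 = 38 (n_1 = 5)
R_2 = 42.5 (n_2 = 5)
R_3 = 10.5 (n_3 = 3)
Step 3: H = 12/(N(N+1)) * sum(R_i^2/n_i) - 3(N+1)
     = 12/(13*14) * (38^2/5 + 42.5^2/5 + 10.5^2/3) - 3*14
     = 0.065934 * 686.8 - 42
     = 3.283516.
Step 4: Ties present; correction factor C = 1 - 18/(13^3 - 13) = 0.991758. Corrected H = 3.283516 / 0.991758 = 3.310803.
Step 5: Under H0, H ~ chi^2(2); p-value = 0.191015.
Step 6: alpha = 0.05. fail to reject H0.

H = 3.3108, df = 2, p = 0.191015, fail to reject H0.


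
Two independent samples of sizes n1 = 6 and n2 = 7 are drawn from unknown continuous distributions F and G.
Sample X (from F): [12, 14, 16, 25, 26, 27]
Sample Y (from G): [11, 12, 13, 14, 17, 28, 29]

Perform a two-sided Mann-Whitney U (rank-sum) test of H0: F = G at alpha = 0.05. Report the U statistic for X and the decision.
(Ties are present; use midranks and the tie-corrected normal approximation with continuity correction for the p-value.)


Step 1: Combine and sort all 13 observations; assign midranks.
sorted (value, group): (11,Y), (12,X), (12,Y), (13,Y), (14,X), (14,Y), (16,X), (17,Y), (25,X), (26,X), (27,X), (28,Y), (29,Y)
ranks: 11->1, 12->2.5, 12->2.5, 13->4, 14->5.5, 14->5.5, 16->7, 17->8, 25->9, 26->10, 27->11, 28->12, 29->13
Step 2: Rank sum for X: R1 = 2.5 + 5.5 + 7 + 9 + 10 + 11 = 45.
Step 3: U_X = R1 - n1(n1+1)/2 = 45 - 6*7/2 = 45 - 21 = 24.
       U_Y = n1*n2 - U_X = 42 - 24 = 18.
Step 4: Ties are present, so use the tie-corrected normal approximation (with continuity correction) for the p-value.
Step 5: p-value = 0.720247; compare to alpha = 0.05. fail to reject H0.

U_X = 24, p = 0.720247, fail to reject H0 at alpha = 0.05.


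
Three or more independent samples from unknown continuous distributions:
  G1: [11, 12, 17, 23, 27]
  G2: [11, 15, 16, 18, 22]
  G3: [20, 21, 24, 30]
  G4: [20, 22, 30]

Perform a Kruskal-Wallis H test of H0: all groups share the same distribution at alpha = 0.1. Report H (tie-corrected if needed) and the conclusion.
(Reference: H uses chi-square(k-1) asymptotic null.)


Step 1: Combine all N = 17 observations and assign midranks.
sorted (value, group, rank): (11,G1,1.5), (11,G2,1.5), (12,G1,3), (15,G2,4), (16,G2,5), (17,G1,6), (18,G2,7), (20,G3,8.5), (20,G4,8.5), (21,G3,10), (22,G2,11.5), (22,G4,11.5), (23,G1,13), (24,G3,14), (27,G1,15), (30,G3,16.5), (30,G4,16.5)
Step 2: Sum ranks within each group.
R_1 = 38.5 (n_1 = 5)
R_2 = 29 (n_2 = 5)
R_3 = 49 (n_3 = 4)
R_4 = 36.5 (n_4 = 3)
Step 3: H = 12/(N(N+1)) * sum(R_i^2/n_i) - 3(N+1)
     = 12/(17*18) * (38.5^2/5 + 29^2/5 + 49^2/4 + 36.5^2/3) - 3*18
     = 0.039216 * 1508.98 - 54
     = 5.175817.
Step 4: Ties present; correction factor C = 1 - 24/(17^3 - 17) = 0.995098. Corrected H = 5.175817 / 0.995098 = 5.201314.
Step 5: Under H0, H ~ chi^2(3); p-value = 0.157636.
Step 6: alpha = 0.1. fail to reject H0.

H = 5.2013, df = 3, p = 0.157636, fail to reject H0.


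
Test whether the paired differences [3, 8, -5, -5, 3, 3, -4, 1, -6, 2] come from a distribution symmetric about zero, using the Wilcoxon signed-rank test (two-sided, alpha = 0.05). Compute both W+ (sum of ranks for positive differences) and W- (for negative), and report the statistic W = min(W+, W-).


Step 1: Drop any zero differences (none here) and take |d_i|.
|d| = [3, 8, 5, 5, 3, 3, 4, 1, 6, 2]
Step 2: Midrank |d_i| (ties get averaged ranks).
ranks: |3|->4, |8|->10, |5|->7.5, |5|->7.5, |3|->4, |3|->4, |4|->6, |1|->1, |6|->9, |2|->2
Step 3: Attach original signs; sum ranks with positive sign and with negative sign.
W+ = 4 + 10 + 4 + 4 + 1 + 2 = 25
W- = 7.5 + 7.5 + 6 + 9 = 30
(Check: W+ + W- = 55 should equal n(n+1)/2 = 55.)
Step 4: Test statistic W = min(W+, W-) = 25.
Step 5: Ties in |d|, so use the tie-corrected normal approximation.
        E[W] = n(n+1)/4 = 10*11/4 = 27.5.
        Tie groups: |d|=3 (t=3), |d|=5 (t=2); sum(t^3 - t) = 30.
        Var[W] = n(n+1)(2n+1)/24 - sum(t^3-t)/48 = 2310/24 - 30/48 = 95.625.
        z = (W - E[W]) / sqrt(Var[W]) = (25 - 27.5) / 9.7788 = -0.2557.
        Two-sided p = 2*Phi(z) = 0.798217.
Step 6: alpha = 0.05. fail to reject H0.

W+ = 25, W- = 30, W = min = 25, p = 0.798217, fail to reject H0.


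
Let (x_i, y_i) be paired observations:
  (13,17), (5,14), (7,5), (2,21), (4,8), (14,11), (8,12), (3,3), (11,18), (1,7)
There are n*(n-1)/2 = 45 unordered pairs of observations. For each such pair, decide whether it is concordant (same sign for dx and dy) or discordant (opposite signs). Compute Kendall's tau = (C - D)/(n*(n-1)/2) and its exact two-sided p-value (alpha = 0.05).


Step 1: Enumerate the 45 unordered pairs (i,j) with i<j and classify each by sign(x_j-x_i) * sign(y_j-y_i).
  (1,2):dx=-8,dy=-3->C; (1,3):dx=-6,dy=-12->C; (1,4):dx=-11,dy=+4->D; (1,5):dx=-9,dy=-9->C
  (1,6):dx=+1,dy=-6->D; (1,7):dx=-5,dy=-5->C; (1,8):dx=-10,dy=-14->C; (1,9):dx=-2,dy=+1->D
  (1,10):dx=-12,dy=-10->C; (2,3):dx=+2,dy=-9->D; (2,4):dx=-3,dy=+7->D; (2,5):dx=-1,dy=-6->C
  (2,6):dx=+9,dy=-3->D; (2,7):dx=+3,dy=-2->D; (2,8):dx=-2,dy=-11->C; (2,9):dx=+6,dy=+4->C
  (2,10):dx=-4,dy=-7->C; (3,4):dx=-5,dy=+16->D; (3,5):dx=-3,dy=+3->D; (3,6):dx=+7,dy=+6->C
  (3,7):dx=+1,dy=+7->C; (3,8):dx=-4,dy=-2->C; (3,9):dx=+4,dy=+13->C; (3,10):dx=-6,dy=+2->D
  (4,5):dx=+2,dy=-13->D; (4,6):dx=+12,dy=-10->D; (4,7):dx=+6,dy=-9->D; (4,8):dx=+1,dy=-18->D
  (4,9):dx=+9,dy=-3->D; (4,10):dx=-1,dy=-14->C; (5,6):dx=+10,dy=+3->C; (5,7):dx=+4,dy=+4->C
  (5,8):dx=-1,dy=-5->C; (5,9):dx=+7,dy=+10->C; (5,10):dx=-3,dy=-1->C; (6,7):dx=-6,dy=+1->D
  (6,8):dx=-11,dy=-8->C; (6,9):dx=-3,dy=+7->D; (6,10):dx=-13,dy=-4->C; (7,8):dx=-5,dy=-9->C
  (7,9):dx=+3,dy=+6->C; (7,10):dx=-7,dy=-5->C; (8,9):dx=+8,dy=+15->C; (8,10):dx=-2,dy=+4->D
  (9,10):dx=-10,dy=-11->C
Step 2: C = 27, D = 18, total pairs = 45.
Step 3: tau = (C - D)/(n(n-1)/2) = (27 - 18)/45 = 0.200000.
Step 4: Exact two-sided p-value (enumerate n! = 3628800 permutations of y under H0): p = 0.484313.
Step 5: alpha = 0.05. fail to reject H0.

tau_b = 0.2000 (C=27, D=18), p = 0.484313, fail to reject H0.


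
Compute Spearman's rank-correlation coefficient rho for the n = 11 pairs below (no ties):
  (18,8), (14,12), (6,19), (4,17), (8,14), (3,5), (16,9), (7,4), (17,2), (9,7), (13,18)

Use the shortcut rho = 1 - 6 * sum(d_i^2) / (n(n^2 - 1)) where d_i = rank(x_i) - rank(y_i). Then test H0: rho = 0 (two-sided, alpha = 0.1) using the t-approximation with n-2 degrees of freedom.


Step 1: Rank x and y separately (midranks; no ties here).
rank(x): 18->11, 14->8, 6->3, 4->2, 8->5, 3->1, 16->9, 7->4, 17->10, 9->6, 13->7
rank(y): 8->5, 12->7, 19->11, 17->9, 14->8, 5->3, 9->6, 4->2, 2->1, 7->4, 18->10
Step 2: d_i = R_x(i) - R_y(i); compute d_i^2.
  (11-5)^2=36, (8-7)^2=1, (3-11)^2=64, (2-9)^2=49, (5-8)^2=9, (1-3)^2=4, (9-6)^2=9, (4-2)^2=4, (10-1)^2=81, (6-4)^2=4, (7-10)^2=9
sum(d^2) = 270.
Step 3: rho = 1 - 6*270 / (11*(11^2 - 1)) = 1 - 1620/1320 = -0.227273.
Step 4: Under H0, t = rho * sqrt((n-2)/(1-rho^2)) = -0.7001 ~ t(9).
Step 5: Two-sided p-value from the t-distribution with 9 df = 0.501536.
Step 6: alpha = 0.1. fail to reject H0.

rho = -0.2273, p = 0.501536, fail to reject H0 at alpha = 0.1.


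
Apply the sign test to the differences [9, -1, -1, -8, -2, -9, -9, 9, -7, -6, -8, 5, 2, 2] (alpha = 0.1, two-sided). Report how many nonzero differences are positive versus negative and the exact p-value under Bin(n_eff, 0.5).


Step 1: Discard zero differences. Original n = 14; n_eff = number of nonzero differences = 14.
Nonzero differences (with sign): +9, -1, -1, -8, -2, -9, -9, +9, -7, -6, -8, +5, +2, +2
Step 2: Count signs: positive = 5, negative = 9.
Step 3: Under H0: P(positive) = 0.5, so the number of positives S ~ Bin(14, 0.5).
Step 4: Two-sided exact p-value = sum of Bin(14,0.5) probabilities at or below the observed probability = 0.423950.
Step 5: alpha = 0.1. fail to reject H0.

n_eff = 14, pos = 5, neg = 9, p = 0.423950, fail to reject H0.


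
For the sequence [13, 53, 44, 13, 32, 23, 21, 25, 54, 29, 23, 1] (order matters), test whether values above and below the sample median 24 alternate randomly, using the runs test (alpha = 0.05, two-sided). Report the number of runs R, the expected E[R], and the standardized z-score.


Step 1: Compute median = 24; label A = above, B = below.
Labels in order: BAABABBAAABB  (n_A = 6, n_B = 6)
Step 2: Count runs R = 7.
Step 3: Under H0 (random ordering), E[R] = 2*n_A*n_B/(n_A+n_B) + 1 = 2*6*6/12 + 1 = 7.0000.
        Var[R] = 2*n_A*n_B*(2*n_A*n_B - n_A - n_B) / ((n_A+n_B)^2 * (n_A+n_B-1)) = 4320/1584 = 2.7273.
        SD[R] = 1.6514.
Step 4: R = E[R], so z = 0 with no continuity correction.
Step 5: Two-sided p-value via normal approximation = 2*(1 - Phi(|z|)) = 1.000000.
Step 6: alpha = 0.05. fail to reject H0.

R = 7, z = 0.0000, p = 1.000000, fail to reject H0.


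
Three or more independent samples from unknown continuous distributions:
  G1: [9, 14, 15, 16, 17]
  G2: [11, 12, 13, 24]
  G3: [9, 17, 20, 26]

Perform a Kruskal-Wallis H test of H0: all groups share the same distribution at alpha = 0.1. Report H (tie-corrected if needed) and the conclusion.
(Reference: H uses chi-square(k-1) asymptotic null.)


Step 1: Combine all N = 13 observations and assign midranks.
sorted (value, group, rank): (9,G1,1.5), (9,G3,1.5), (11,G2,3), (12,G2,4), (13,G2,5), (14,G1,6), (15,G1,7), (16,G1,8), (17,G1,9.5), (17,G3,9.5), (20,G3,11), (24,G2,12), (26,G3,13)
Step 2: Sum ranks within each group.
R_1 = 32 (n_1 = 5)
R_2 = 24 (n_2 = 4)
R_3 = 35 (n_3 = 4)
Step 3: H = 12/(N(N+1)) * sum(R_i^2/n_i) - 3(N+1)
     = 12/(13*14) * (32^2/5 + 24^2/4 + 35^2/4) - 3*14
     = 0.065934 * 655.05 - 42
     = 1.190110.
Step 4: Ties present; correction factor C = 1 - 12/(13^3 - 13) = 0.994505. Corrected H = 1.190110 / 0.994505 = 1.196685.
Step 5: Under H0, H ~ chi^2(2); p-value = 0.549722.
Step 6: alpha = 0.1. fail to reject H0.

H = 1.1967, df = 2, p = 0.549722, fail to reject H0.


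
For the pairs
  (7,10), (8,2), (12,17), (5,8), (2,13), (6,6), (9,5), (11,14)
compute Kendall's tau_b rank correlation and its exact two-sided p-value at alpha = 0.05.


Step 1: Enumerate the 28 unordered pairs (i,j) with i<j and classify each by sign(x_j-x_i) * sign(y_j-y_i).
  (1,2):dx=+1,dy=-8->D; (1,3):dx=+5,dy=+7->C; (1,4):dx=-2,dy=-2->C; (1,5):dx=-5,dy=+3->D
  (1,6):dx=-1,dy=-4->C; (1,7):dx=+2,dy=-5->D; (1,8):dx=+4,dy=+4->C; (2,3):dx=+4,dy=+15->C
  (2,4):dx=-3,dy=+6->D; (2,5):dx=-6,dy=+11->D; (2,6):dx=-2,dy=+4->D; (2,7):dx=+1,dy=+3->C
  (2,8):dx=+3,dy=+12->C; (3,4):dx=-7,dy=-9->C; (3,5):dx=-10,dy=-4->C; (3,6):dx=-6,dy=-11->C
  (3,7):dx=-3,dy=-12->C; (3,8):dx=-1,dy=-3->C; (4,5):dx=-3,dy=+5->D; (4,6):dx=+1,dy=-2->D
  (4,7):dx=+4,dy=-3->D; (4,8):dx=+6,dy=+6->C; (5,6):dx=+4,dy=-7->D; (5,7):dx=+7,dy=-8->D
  (5,8):dx=+9,dy=+1->C; (6,7):dx=+3,dy=-1->D; (6,8):dx=+5,dy=+8->C; (7,8):dx=+2,dy=+9->C
Step 2: C = 16, D = 12, total pairs = 28.
Step 3: tau = (C - D)/(n(n-1)/2) = (16 - 12)/28 = 0.142857.
Step 4: Exact two-sided p-value (enumerate n! = 40320 permutations of y under H0): p = 0.719544.
Step 5: alpha = 0.05. fail to reject H0.

tau_b = 0.1429 (C=16, D=12), p = 0.719544, fail to reject H0.


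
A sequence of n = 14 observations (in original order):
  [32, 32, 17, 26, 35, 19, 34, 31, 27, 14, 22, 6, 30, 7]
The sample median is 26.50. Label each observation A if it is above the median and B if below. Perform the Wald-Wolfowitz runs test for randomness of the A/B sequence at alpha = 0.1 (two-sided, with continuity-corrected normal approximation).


Step 1: Compute median = 26.50; label A = above, B = below.
Labels in order: AABBABAAABBBAB  (n_A = 7, n_B = 7)
Step 2: Count runs R = 8.
Step 3: Under H0 (random ordering), E[R] = 2*n_A*n_B/(n_A+n_B) + 1 = 2*7*7/14 + 1 = 8.0000.
        Var[R] = 2*n_A*n_B*(2*n_A*n_B - n_A - n_B) / ((n_A+n_B)^2 * (n_A+n_B-1)) = 8232/2548 = 3.2308.
        SD[R] = 1.7974.
Step 4: R = E[R], so z = 0 with no continuity correction.
Step 5: Two-sided p-value via normal approximation = 2*(1 - Phi(|z|)) = 1.000000.
Step 6: alpha = 0.1. fail to reject H0.

R = 8, z = 0.0000, p = 1.000000, fail to reject H0.


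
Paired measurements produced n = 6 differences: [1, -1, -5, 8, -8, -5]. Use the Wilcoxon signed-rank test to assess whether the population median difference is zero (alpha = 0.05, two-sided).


Step 1: Drop any zero differences (none here) and take |d_i|.
|d| = [1, 1, 5, 8, 8, 5]
Step 2: Midrank |d_i| (ties get averaged ranks).
ranks: |1|->1.5, |1|->1.5, |5|->3.5, |8|->5.5, |8|->5.5, |5|->3.5
Step 3: Attach original signs; sum ranks with positive sign and with negative sign.
W+ = 1.5 + 5.5 = 7
W- = 1.5 + 3.5 + 5.5 + 3.5 = 14
(Check: W+ + W- = 21 should equal n(n+1)/2 = 21.)
Step 4: Test statistic W = min(W+, W-) = 7.
Step 5: Ties in |d|, so use the tie-corrected normal approximation.
        E[W] = n(n+1)/4 = 6*7/4 = 10.5.
        Tie groups: |d|=1 (t=2), |d|=5 (t=2), |d|=8 (t=2); sum(t^3 - t) = 18.
        Var[W] = n(n+1)(2n+1)/24 - sum(t^3-t)/48 = 546/24 - 18/48 = 22.375.
        z = (W - E[W]) / sqrt(Var[W]) = (7 - 10.5) / 4.7302 = -0.7399.
        Two-sided p = 2*Phi(z) = 0.459347.
Step 6: alpha = 0.05. fail to reject H0.

W+ = 7, W- = 14, W = min = 7, p = 0.459347, fail to reject H0.


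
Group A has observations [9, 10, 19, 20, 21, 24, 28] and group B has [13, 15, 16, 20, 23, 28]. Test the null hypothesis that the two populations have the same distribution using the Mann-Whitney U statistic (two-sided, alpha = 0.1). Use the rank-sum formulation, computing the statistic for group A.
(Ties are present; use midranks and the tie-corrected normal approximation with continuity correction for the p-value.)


Step 1: Combine and sort all 13 observations; assign midranks.
sorted (value, group): (9,X), (10,X), (13,Y), (15,Y), (16,Y), (19,X), (20,X), (20,Y), (21,X), (23,Y), (24,X), (28,X), (28,Y)
ranks: 9->1, 10->2, 13->3, 15->4, 16->5, 19->6, 20->7.5, 20->7.5, 21->9, 23->10, 24->11, 28->12.5, 28->12.5
Step 2: Rank sum for X: R1 = 1 + 2 + 6 + 7.5 + 9 + 11 + 12.5 = 49.
Step 3: U_X = R1 - n1(n1+1)/2 = 49 - 7*8/2 = 49 - 28 = 21.
       U_Y = n1*n2 - U_X = 42 - 21 = 21.
Step 4: Ties are present, so use the tie-corrected normal approximation (with continuity correction) for the p-value.
Step 5: p-value = 1.000000; compare to alpha = 0.1. fail to reject H0.

U_X = 21, p = 1.000000, fail to reject H0 at alpha = 0.1.


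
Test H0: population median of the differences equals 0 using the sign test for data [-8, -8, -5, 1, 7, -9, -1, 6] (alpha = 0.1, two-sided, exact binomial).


Step 1: Discard zero differences. Original n = 8; n_eff = number of nonzero differences = 8.
Nonzero differences (with sign): -8, -8, -5, +1, +7, -9, -1, +6
Step 2: Count signs: positive = 3, negative = 5.
Step 3: Under H0: P(positive) = 0.5, so the number of positives S ~ Bin(8, 0.5).
Step 4: Two-sided exact p-value = sum of Bin(8,0.5) probabilities at or below the observed probability = 0.726562.
Step 5: alpha = 0.1. fail to reject H0.

n_eff = 8, pos = 3, neg = 5, p = 0.726562, fail to reject H0.


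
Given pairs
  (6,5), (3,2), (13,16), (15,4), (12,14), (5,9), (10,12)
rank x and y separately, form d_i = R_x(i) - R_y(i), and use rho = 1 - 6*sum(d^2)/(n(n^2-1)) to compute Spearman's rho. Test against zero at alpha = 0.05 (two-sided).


Step 1: Rank x and y separately (midranks; no ties here).
rank(x): 6->3, 3->1, 13->6, 15->7, 12->5, 5->2, 10->4
rank(y): 5->3, 2->1, 16->7, 4->2, 14->6, 9->4, 12->5
Step 2: d_i = R_x(i) - R_y(i); compute d_i^2.
  (3-3)^2=0, (1-1)^2=0, (6-7)^2=1, (7-2)^2=25, (5-6)^2=1, (2-4)^2=4, (4-5)^2=1
sum(d^2) = 32.
Step 3: rho = 1 - 6*32 / (7*(7^2 - 1)) = 1 - 192/336 = 0.428571.
Step 4: Under H0, t = rho * sqrt((n-2)/(1-rho^2)) = 1.0607 ~ t(5).
Step 5: Two-sided p-value from the t-distribution with 5 df = 0.337368.
Step 6: alpha = 0.05. fail to reject H0.

rho = 0.4286, p = 0.337368, fail to reject H0 at alpha = 0.05.


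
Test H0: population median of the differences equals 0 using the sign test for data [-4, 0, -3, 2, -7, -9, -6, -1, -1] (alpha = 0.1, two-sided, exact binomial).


Step 1: Discard zero differences. Original n = 9; n_eff = number of nonzero differences = 8.
Nonzero differences (with sign): -4, -3, +2, -7, -9, -6, -1, -1
Step 2: Count signs: positive = 1, negative = 7.
Step 3: Under H0: P(positive) = 0.5, so the number of positives S ~ Bin(8, 0.5).
Step 4: Two-sided exact p-value = sum of Bin(8,0.5) probabilities at or below the observed probability = 0.070312.
Step 5: alpha = 0.1. reject H0.

n_eff = 8, pos = 1, neg = 7, p = 0.070312, reject H0.


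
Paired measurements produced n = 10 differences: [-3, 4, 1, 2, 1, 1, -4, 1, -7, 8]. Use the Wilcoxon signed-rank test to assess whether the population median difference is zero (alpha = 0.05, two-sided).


Step 1: Drop any zero differences (none here) and take |d_i|.
|d| = [3, 4, 1, 2, 1, 1, 4, 1, 7, 8]
Step 2: Midrank |d_i| (ties get averaged ranks).
ranks: |3|->6, |4|->7.5, |1|->2.5, |2|->5, |1|->2.5, |1|->2.5, |4|->7.5, |1|->2.5, |7|->9, |8|->10
Step 3: Attach original signs; sum ranks with positive sign and with negative sign.
W+ = 7.5 + 2.5 + 5 + 2.5 + 2.5 + 2.5 + 10 = 32.5
W- = 6 + 7.5 + 9 = 22.5
(Check: W+ + W- = 55 should equal n(n+1)/2 = 55.)
Step 4: Test statistic W = min(W+, W-) = 22.5.
Step 5: Ties in |d|, so use the tie-corrected normal approximation.
        E[W] = n(n+1)/4 = 10*11/4 = 27.5.
        Tie groups: |d|=1 (t=4), |d|=4 (t=2); sum(t^3 - t) = 66.
        Var[W] = n(n+1)(2n+1)/24 - sum(t^3-t)/48 = 2310/24 - 66/48 = 94.875.
        z = (W - E[W]) / sqrt(Var[W]) = (22.5 - 27.5) / 9.7404 = -0.5133.
        Two-sided p = 2*Phi(z) = 0.607723.
Step 6: alpha = 0.05. fail to reject H0.

W+ = 32.5, W- = 22.5, W = min = 22.5, p = 0.607723, fail to reject H0.


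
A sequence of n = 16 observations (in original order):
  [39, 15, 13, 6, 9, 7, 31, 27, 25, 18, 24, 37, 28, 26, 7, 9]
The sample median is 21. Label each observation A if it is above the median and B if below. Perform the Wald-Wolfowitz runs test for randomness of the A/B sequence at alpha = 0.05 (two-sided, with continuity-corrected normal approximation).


Step 1: Compute median = 21; label A = above, B = below.
Labels in order: ABBBBBAAABAAAABB  (n_A = 8, n_B = 8)
Step 2: Count runs R = 6.
Step 3: Under H0 (random ordering), E[R] = 2*n_A*n_B/(n_A+n_B) + 1 = 2*8*8/16 + 1 = 9.0000.
        Var[R] = 2*n_A*n_B*(2*n_A*n_B - n_A - n_B) / ((n_A+n_B)^2 * (n_A+n_B-1)) = 14336/3840 = 3.7333.
        SD[R] = 1.9322.
Step 4: Continuity-corrected z = (R + 0.5 - E[R]) / SD[R] = (6 + 0.5 - 9.0000) / 1.9322 = -1.2939.
Step 5: Two-sided p-value via normal approximation = 2*(1 - Phi(|z|)) = 0.195709.
Step 6: alpha = 0.05. fail to reject H0.

R = 6, z = -1.2939, p = 0.195709, fail to reject H0.


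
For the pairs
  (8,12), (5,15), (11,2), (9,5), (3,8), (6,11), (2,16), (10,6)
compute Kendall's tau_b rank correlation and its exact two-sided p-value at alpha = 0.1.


Step 1: Enumerate the 28 unordered pairs (i,j) with i<j and classify each by sign(x_j-x_i) * sign(y_j-y_i).
  (1,2):dx=-3,dy=+3->D; (1,3):dx=+3,dy=-10->D; (1,4):dx=+1,dy=-7->D; (1,5):dx=-5,dy=-4->C
  (1,6):dx=-2,dy=-1->C; (1,7):dx=-6,dy=+4->D; (1,8):dx=+2,dy=-6->D; (2,3):dx=+6,dy=-13->D
  (2,4):dx=+4,dy=-10->D; (2,5):dx=-2,dy=-7->C; (2,6):dx=+1,dy=-4->D; (2,7):dx=-3,dy=+1->D
  (2,8):dx=+5,dy=-9->D; (3,4):dx=-2,dy=+3->D; (3,5):dx=-8,dy=+6->D; (3,6):dx=-5,dy=+9->D
  (3,7):dx=-9,dy=+14->D; (3,8):dx=-1,dy=+4->D; (4,5):dx=-6,dy=+3->D; (4,6):dx=-3,dy=+6->D
  (4,7):dx=-7,dy=+11->D; (4,8):dx=+1,dy=+1->C; (5,6):dx=+3,dy=+3->C; (5,7):dx=-1,dy=+8->D
  (5,8):dx=+7,dy=-2->D; (6,7):dx=-4,dy=+5->D; (6,8):dx=+4,dy=-5->D; (7,8):dx=+8,dy=-10->D
Step 2: C = 5, D = 23, total pairs = 28.
Step 3: tau = (C - D)/(n(n-1)/2) = (5 - 23)/28 = -0.642857.
Step 4: Exact two-sided p-value (enumerate n! = 40320 permutations of y under H0): p = 0.031151.
Step 5: alpha = 0.1. reject H0.

tau_b = -0.6429 (C=5, D=23), p = 0.031151, reject H0.


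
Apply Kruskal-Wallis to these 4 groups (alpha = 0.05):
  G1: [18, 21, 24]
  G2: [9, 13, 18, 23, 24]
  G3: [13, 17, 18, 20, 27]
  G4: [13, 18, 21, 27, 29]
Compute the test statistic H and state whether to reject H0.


Step 1: Combine all N = 18 observations and assign midranks.
sorted (value, group, rank): (9,G2,1), (13,G2,3), (13,G3,3), (13,G4,3), (17,G3,5), (18,G1,7.5), (18,G2,7.5), (18,G3,7.5), (18,G4,7.5), (20,G3,10), (21,G1,11.5), (21,G4,11.5), (23,G2,13), (24,G1,14.5), (24,G2,14.5), (27,G3,16.5), (27,G4,16.5), (29,G4,18)
Step 2: Sum ranks within each group.
R_1 = 33.5 (n_1 = 3)
R_2 = 39 (n_2 = 5)
R_3 = 42 (n_3 = 5)
R_4 = 56.5 (n_4 = 5)
Step 3: H = 12/(N(N+1)) * sum(R_i^2/n_i) - 3(N+1)
     = 12/(18*19) * (33.5^2/3 + 39^2/5 + 42^2/5 + 56.5^2/5) - 3*19
     = 0.035088 * 1669.53 - 57
     = 1.580117.
Step 4: Ties present; correction factor C = 1 - 102/(18^3 - 18) = 0.982456. Corrected H = 1.580117 / 0.982456 = 1.608333.
Step 5: Under H0, H ~ chi^2(3); p-value = 0.657502.
Step 6: alpha = 0.05. fail to reject H0.

H = 1.6083, df = 3, p = 0.657502, fail to reject H0.


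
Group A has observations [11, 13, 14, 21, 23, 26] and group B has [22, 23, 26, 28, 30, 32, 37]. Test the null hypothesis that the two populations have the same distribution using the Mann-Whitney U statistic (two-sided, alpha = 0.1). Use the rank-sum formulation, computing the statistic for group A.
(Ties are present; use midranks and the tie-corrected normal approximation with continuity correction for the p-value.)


Step 1: Combine and sort all 13 observations; assign midranks.
sorted (value, group): (11,X), (13,X), (14,X), (21,X), (22,Y), (23,X), (23,Y), (26,X), (26,Y), (28,Y), (30,Y), (32,Y), (37,Y)
ranks: 11->1, 13->2, 14->3, 21->4, 22->5, 23->6.5, 23->6.5, 26->8.5, 26->8.5, 28->10, 30->11, 32->12, 37->13
Step 2: Rank sum for X: R1 = 1 + 2 + 3 + 4 + 6.5 + 8.5 = 25.
Step 3: U_X = R1 - n1(n1+1)/2 = 25 - 6*7/2 = 25 - 21 = 4.
       U_Y = n1*n2 - U_X = 42 - 4 = 38.
Step 4: Ties are present, so use the tie-corrected normal approximation (with continuity correction) for the p-value.
Step 5: p-value = 0.018096; compare to alpha = 0.1. reject H0.

U_X = 4, p = 0.018096, reject H0 at alpha = 0.1.


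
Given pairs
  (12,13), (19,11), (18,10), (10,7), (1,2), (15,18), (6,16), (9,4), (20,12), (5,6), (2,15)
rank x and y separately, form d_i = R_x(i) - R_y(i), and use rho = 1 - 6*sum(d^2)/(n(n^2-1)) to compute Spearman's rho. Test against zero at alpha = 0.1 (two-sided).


Step 1: Rank x and y separately (midranks; no ties here).
rank(x): 12->7, 19->10, 18->9, 10->6, 1->1, 15->8, 6->4, 9->5, 20->11, 5->3, 2->2
rank(y): 13->8, 11->6, 10->5, 7->4, 2->1, 18->11, 16->10, 4->2, 12->7, 6->3, 15->9
Step 2: d_i = R_x(i) - R_y(i); compute d_i^2.
  (7-8)^2=1, (10-6)^2=16, (9-5)^2=16, (6-4)^2=4, (1-1)^2=0, (8-11)^2=9, (4-10)^2=36, (5-2)^2=9, (11-7)^2=16, (3-3)^2=0, (2-9)^2=49
sum(d^2) = 156.
Step 3: rho = 1 - 6*156 / (11*(11^2 - 1)) = 1 - 936/1320 = 0.290909.
Step 4: Under H0, t = rho * sqrt((n-2)/(1-rho^2)) = 0.9122 ~ t(9).
Step 5: Two-sided p-value from the t-distribution with 9 df = 0.385457.
Step 6: alpha = 0.1. fail to reject H0.

rho = 0.2909, p = 0.385457, fail to reject H0 at alpha = 0.1.


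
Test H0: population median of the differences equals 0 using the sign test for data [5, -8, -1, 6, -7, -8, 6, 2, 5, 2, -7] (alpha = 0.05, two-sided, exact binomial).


Step 1: Discard zero differences. Original n = 11; n_eff = number of nonzero differences = 11.
Nonzero differences (with sign): +5, -8, -1, +6, -7, -8, +6, +2, +5, +2, -7
Step 2: Count signs: positive = 6, negative = 5.
Step 3: Under H0: P(positive) = 0.5, so the number of positives S ~ Bin(11, 0.5).
Step 4: Two-sided exact p-value = sum of Bin(11,0.5) probabilities at or below the observed probability = 1.000000.
Step 5: alpha = 0.05. fail to reject H0.

n_eff = 11, pos = 6, neg = 5, p = 1.000000, fail to reject H0.


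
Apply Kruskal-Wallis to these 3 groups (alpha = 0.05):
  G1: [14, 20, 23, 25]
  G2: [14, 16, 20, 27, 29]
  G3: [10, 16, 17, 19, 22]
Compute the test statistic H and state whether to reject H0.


Step 1: Combine all N = 14 observations and assign midranks.
sorted (value, group, rank): (10,G3,1), (14,G1,2.5), (14,G2,2.5), (16,G2,4.5), (16,G3,4.5), (17,G3,6), (19,G3,7), (20,G1,8.5), (20,G2,8.5), (22,G3,10), (23,G1,11), (25,G1,12), (27,G2,13), (29,G2,14)
Step 2: Sum ranks within each group.
R_1 = 34 (n_1 = 4)
R_2 = 42.5 (n_2 = 5)
R_3 = 28.5 (n_3 = 5)
Step 3: H = 12/(N(N+1)) * sum(R_i^2/n_i) - 3(N+1)
     = 12/(14*15) * (34^2/4 + 42.5^2/5 + 28.5^2/5) - 3*15
     = 0.057143 * 812.7 - 45
     = 1.440000.
Step 4: Ties present; correction factor C = 1 - 18/(14^3 - 14) = 0.993407. Corrected H = 1.440000 / 0.993407 = 1.449558.
Step 5: Under H0, H ~ chi^2(2); p-value = 0.484432.
Step 6: alpha = 0.05. fail to reject H0.

H = 1.4496, df = 2, p = 0.484432, fail to reject H0.


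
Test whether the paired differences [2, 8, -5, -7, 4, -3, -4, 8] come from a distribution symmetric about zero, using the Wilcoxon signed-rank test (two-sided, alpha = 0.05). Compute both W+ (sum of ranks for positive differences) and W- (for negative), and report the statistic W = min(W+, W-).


Step 1: Drop any zero differences (none here) and take |d_i|.
|d| = [2, 8, 5, 7, 4, 3, 4, 8]
Step 2: Midrank |d_i| (ties get averaged ranks).
ranks: |2|->1, |8|->7.5, |5|->5, |7|->6, |4|->3.5, |3|->2, |4|->3.5, |8|->7.5
Step 3: Attach original signs; sum ranks with positive sign and with negative sign.
W+ = 1 + 7.5 + 3.5 + 7.5 = 19.5
W- = 5 + 6 + 2 + 3.5 = 16.5
(Check: W+ + W- = 36 should equal n(n+1)/2 = 36.)
Step 4: Test statistic W = min(W+, W-) = 16.5.
Step 5: Ties in |d|, so use the tie-corrected normal approximation.
        E[W] = n(n+1)/4 = 8*9/4 = 18.
        Tie groups: |d|=4 (t=2), |d|=8 (t=2); sum(t^3 - t) = 12.
        Var[W] = n(n+1)(2n+1)/24 - sum(t^3-t)/48 = 1224/24 - 12/48 = 50.75.
        z = (W - E[W]) / sqrt(Var[W]) = (16.5 - 18) / 7.1239 = -0.2106.
        Two-sided p = 2*Phi(z) = 0.833232.
Step 6: alpha = 0.05. fail to reject H0.

W+ = 19.5, W- = 16.5, W = min = 16.5, p = 0.833232, fail to reject H0.
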